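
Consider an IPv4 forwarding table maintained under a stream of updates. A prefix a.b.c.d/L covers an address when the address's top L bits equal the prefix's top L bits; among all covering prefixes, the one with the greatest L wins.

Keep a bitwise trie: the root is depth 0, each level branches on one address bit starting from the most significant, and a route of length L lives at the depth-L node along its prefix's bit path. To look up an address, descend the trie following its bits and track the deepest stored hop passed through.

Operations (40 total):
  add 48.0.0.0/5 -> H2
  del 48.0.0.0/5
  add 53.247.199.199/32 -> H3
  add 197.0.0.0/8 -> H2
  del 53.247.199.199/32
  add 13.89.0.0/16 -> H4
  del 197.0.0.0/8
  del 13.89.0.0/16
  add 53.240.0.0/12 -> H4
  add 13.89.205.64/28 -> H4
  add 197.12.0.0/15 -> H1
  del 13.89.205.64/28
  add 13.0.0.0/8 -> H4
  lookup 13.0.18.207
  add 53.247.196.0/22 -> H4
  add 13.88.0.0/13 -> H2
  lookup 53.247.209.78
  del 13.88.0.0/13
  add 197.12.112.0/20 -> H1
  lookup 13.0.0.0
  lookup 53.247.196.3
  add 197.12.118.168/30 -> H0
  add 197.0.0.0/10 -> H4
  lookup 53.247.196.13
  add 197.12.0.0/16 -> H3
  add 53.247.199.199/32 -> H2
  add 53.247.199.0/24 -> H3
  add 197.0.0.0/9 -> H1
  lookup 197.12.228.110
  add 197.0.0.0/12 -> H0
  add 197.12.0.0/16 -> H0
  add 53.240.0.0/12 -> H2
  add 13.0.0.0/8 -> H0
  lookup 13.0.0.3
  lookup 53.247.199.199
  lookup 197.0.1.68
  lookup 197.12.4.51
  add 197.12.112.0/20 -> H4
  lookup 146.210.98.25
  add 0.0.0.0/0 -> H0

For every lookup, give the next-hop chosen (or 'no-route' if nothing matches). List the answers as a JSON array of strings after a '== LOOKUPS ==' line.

Trace:
  + 48.0.0.0/5 (H2) depth=5
  del 48.0.0.0/5 (clear depth 5)
  + 53.247.199.199/32 (H3) depth=32
  + 197.0.0.0/8 (H2) depth=8
  del 53.247.199.199/32 (clear depth 32)
  + 13.89.0.0/16 (H4) depth=16
  del 197.0.0.0/8 (clear depth 8)
  del 13.89.0.0/16 (clear depth 16)
  + 53.240.0.0/12 (H4) depth=12
  + 13.89.205.64/28 (H4) depth=28
  + 197.12.0.0/15 (H1) depth=15
  del 13.89.205.64/28 (clear depth 28)
  + 13.0.0.0/8 (H4) depth=8
  lookup 13.0.18.207: bits 000011010 walk d0:-→d1:-→d2:-→d3:-→d4:-→d5:-→d6:-→d7:-→d8:H4→d9:- -> H4
  + 53.247.196.0/22 (H4) depth=22
  + 13.88.0.0/13 (H2) depth=13
  lookup 53.247.209.78: bits 0011010111110111110 walk d0:-→d1:-→d2:-→d3:-→d4:-→d5:-→d6:-→d7:-→d8:-→d9:-→d10:-→d11:-→d12:H4→d13:-→d14:-→d15:-→d16:-→d17:-→d18:-→d19:- -> H4
  del 13.88.0.0/13 (clear depth 13)
  + 197.12.112.0/20 (H1) depth=20
  lookup 13.0.0.0: bits 000011010 walk d0:-→d1:-→d2:-→d3:-→d4:-→d5:-→d6:-→d7:-→d8:H4→d9:- -> H4
  lookup 53.247.196.3: bits 0011010111110111110001 walk d0:-→d1:-→d2:-→d3:-→d4:-→d5:-→d6:-→d7:-→d8:-→d9:-→d10:-→d11:-→d12:H4→d13:-→d14:-→d15:-→d16:-→d17:-→d18:-→d19:-→d20:-→d21:-→d22:H4 -> H4
  + 197.12.118.168/30 (H0) depth=30
  + 197.0.0.0/10 (H4) depth=10
  lookup 53.247.196.13: bits 0011010111110111110001 walk d0:-→d1:-→d2:-→d3:-→d4:-→d5:-→d6:-→d7:-→d8:-→d9:-→d10:-→d11:-→d12:H4→d13:-→d14:-→d15:-→d16:-→d17:-→d18:-→d19:-→d20:-→d21:-→d22:H4 -> H4
  + 197.12.0.0/16 (H3) depth=16
  + 53.247.199.199/32 (H2) depth=32
  + 53.247.199.0/24 (H3) depth=24
  + 197.0.0.0/9 (H1) depth=9
  lookup 197.12.228.110: bits 1100010100001100 walk d0:-→d1:-→d2:-→d3:-→d4:-→d5:-→d6:-→d7:-→d8:-→d9:H1→d10:H4→d11:-→d12:-→d13:-→d14:-→d15:H1→d16:H3 -> H3
  + 197.0.0.0/12 (H0) depth=12
  + 197.12.0.0/16 (H0) depth=16
  + 53.240.0.0/12 (H2) depth=12
  + 13.0.0.0/8 (H0) depth=8
  lookup 13.0.0.3: bits 000011010 walk d0:-→d1:-→d2:-→d3:-→d4:-→d5:-→d6:-→d7:-→d8:H0→d9:- -> H0
  lookup 53.247.199.199: bits 00110101111101111100011111000111 walk d0:-→d1:-→d2:-→d3:-→d4:-→d5:-→d6:-→d7:-→d8:-→d9:-→d10:-→d11:-→d12:H2→d13:-→d14:-→d15:-→d16:-→d17:-→d18:-→d19:-→d20:-→d21:-→d22:H4→d23:-→d24:H3→d25:-→d26:-→d27:-→d28:-→d29:-→d30:-→d31:-→d32:H2 -> H2
  lookup 197.0.1.68: bits 110001010000 walk d0:-→d1:-→d2:-→d3:-→d4:-→d5:-→d6:-→d7:-→d8:-→d9:H1→d10:H4→d11:-→d12:H0 -> H0
  lookup 197.12.4.51: bits 11000101000011000 walk d0:-→d1:-→d2:-→d3:-→d4:-→d5:-→d6:-→d7:-→d8:-→d9:H1→d10:H4→d11:-→d12:H0→d13:-→d14:-→d15:H1→d16:H0→d17:- -> H0
  + 197.12.112.0/20 (H4) depth=20
  lookup 146.210.98.25: bits 1 walk d0:-→d1:- -> no-route
  + 0.0.0.0/0 (H0) depth=0

== LOOKUPS ==
["H4","H4","H4","H4","H4","H3","H0","H2","H0","H0","no-route"]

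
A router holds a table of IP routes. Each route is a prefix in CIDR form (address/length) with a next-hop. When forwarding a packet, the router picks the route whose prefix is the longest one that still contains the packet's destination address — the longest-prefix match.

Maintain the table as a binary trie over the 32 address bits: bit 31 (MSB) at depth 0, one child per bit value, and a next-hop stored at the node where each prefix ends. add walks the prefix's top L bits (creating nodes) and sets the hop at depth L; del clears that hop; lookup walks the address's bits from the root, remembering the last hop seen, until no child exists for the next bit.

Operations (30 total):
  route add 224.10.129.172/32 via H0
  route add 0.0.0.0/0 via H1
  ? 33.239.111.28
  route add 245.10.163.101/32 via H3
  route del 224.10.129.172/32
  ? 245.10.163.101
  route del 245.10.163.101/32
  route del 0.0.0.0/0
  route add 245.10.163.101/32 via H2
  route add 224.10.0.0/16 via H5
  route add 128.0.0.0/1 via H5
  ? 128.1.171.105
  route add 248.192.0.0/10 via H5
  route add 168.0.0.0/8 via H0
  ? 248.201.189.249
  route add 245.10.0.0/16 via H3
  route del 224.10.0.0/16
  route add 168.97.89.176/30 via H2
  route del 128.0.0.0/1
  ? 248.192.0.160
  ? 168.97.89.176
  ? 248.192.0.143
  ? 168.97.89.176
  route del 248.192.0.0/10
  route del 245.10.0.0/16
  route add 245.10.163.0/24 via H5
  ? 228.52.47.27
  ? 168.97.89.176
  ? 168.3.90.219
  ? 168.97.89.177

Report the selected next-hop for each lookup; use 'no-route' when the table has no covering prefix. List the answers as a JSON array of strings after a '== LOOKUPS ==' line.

Trace:
  add 224.10.129.172/32 -> H0 at depth 32
  add 0.0.0.0/0 -> H1 at depth 0
  Q 33.239.111.28: descend ε ; hops seen [H1] ; pick H1
  add 245.10.163.101/32 -> H3 at depth 32
  del 224.10.129.172/32 (clear depth 32)
  Q 245.10.163.101: descend 11110101000010101010001101100101 ; hops seen [H1,H3] ; pick H3
  del 245.10.163.101/32 (clear depth 32)
  del 0.0.0.0/0 (clear depth 0)
  add 245.10.163.101/32 -> H2 at depth 32
  add 224.10.0.0/16 -> H5 at depth 16
  add 128.0.0.0/1 -> H5 at depth 1
  Q 128.1.171.105: descend 1 ; hops seen [H5] ; pick H5
  add 248.192.0.0/10 -> H5 at depth 10
  add 168.0.0.0/8 -> H0 at depth 8
  Q 248.201.189.249: descend 1111100011 ; hops seen [H5,H5] ; pick H5
  add 245.10.0.0/16 -> H3 at depth 16
  del 224.10.0.0/16 (clear depth 16)
  add 168.97.89.176/30 -> H2 at depth 30
  del 128.0.0.0/1 (clear depth 1)
  Q 248.192.0.160: descend 1111100011 ; hops seen [H5] ; pick H5
  Q 168.97.89.176: descend 101010000110000101011001101100 ; hops seen [H0,H2] ; pick H2
  Q 248.192.0.143: descend 1111100011 ; hops seen [H5] ; pick H5
  Q 168.97.89.176: descend 101010000110000101011001101100 ; hops seen [H0,H2] ; pick H2
  del 248.192.0.0/10 (clear depth 10)
  del 245.10.0.0/16 (clear depth 16)
  add 245.10.163.0/24 -> H5 at depth 24
  Q 228.52.47.27: descend 11100 ; hops seen [∅] ; pick no-route
  Q 168.97.89.176: descend 101010000110000101011001101100 ; hops seen [H0,H2] ; pick H2
  Q 168.3.90.219: descend 101010000 ; hops seen [H0] ; pick H0
  Q 168.97.89.177: descend 101010000110000101011001101100 ; hops seen [H0,H2] ; pick H2

== LOOKUPS ==
["H1","H3","H5","H5","H5","H2","H5","H2","no-route","H2","H0","H2"]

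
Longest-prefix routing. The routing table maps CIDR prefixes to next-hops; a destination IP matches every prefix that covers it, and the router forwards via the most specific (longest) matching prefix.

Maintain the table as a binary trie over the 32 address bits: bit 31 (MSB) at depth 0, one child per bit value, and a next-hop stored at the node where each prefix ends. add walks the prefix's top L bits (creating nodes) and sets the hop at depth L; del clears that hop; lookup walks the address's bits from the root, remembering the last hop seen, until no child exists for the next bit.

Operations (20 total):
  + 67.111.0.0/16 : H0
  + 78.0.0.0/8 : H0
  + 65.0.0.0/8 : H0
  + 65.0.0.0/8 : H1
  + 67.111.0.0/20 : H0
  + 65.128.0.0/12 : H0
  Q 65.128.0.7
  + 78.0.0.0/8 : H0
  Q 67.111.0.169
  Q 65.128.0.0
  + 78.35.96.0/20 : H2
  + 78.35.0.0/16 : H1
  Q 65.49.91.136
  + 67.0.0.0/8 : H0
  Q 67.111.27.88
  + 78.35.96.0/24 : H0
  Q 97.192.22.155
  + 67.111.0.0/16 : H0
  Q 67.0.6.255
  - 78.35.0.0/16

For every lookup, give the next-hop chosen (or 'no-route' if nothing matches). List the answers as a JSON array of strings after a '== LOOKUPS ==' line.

Apply in order:
  + 67.111.0.0/16 (H0) depth=16
  + 78.0.0.0/8 (H0) depth=8
  + 65.0.0.0/8 (H0) depth=8
  + 65.0.0.0/8 (H1) depth=8
  + 67.111.0.0/20 (H0) depth=20
  + 65.128.0.0/12 (H0) depth=12
  lookup 65.128.0.7: bits 010000011000 walk d0:-→d1:-→d2:-→d3:-→d4:-→d5:-→d6:-→d7:-→d8:H1→d9:-→d10:-→d11:-→d12:H0 -> H0
  + 78.0.0.0/8 (H0) depth=8
  lookup 67.111.0.169: bits 01000011011011110000 walk d0:-→d1:-→d2:-→d3:-→d4:-→d5:-→d6:-→d7:-→d8:-→d9:-→d10:-→d11:-→d12:-→d13:-→d14:-→d15:-→d16:H0→d17:-→d18:-→d19:-→d20:H0 -> H0
  lookup 65.128.0.0: bits 010000011000 walk d0:-→d1:-→d2:-→d3:-→d4:-→d5:-→d6:-→d7:-→d8:H1→d9:-→d10:-→d11:-→d12:H0 -> H0
  + 78.35.96.0/20 (H2) depth=20
  + 78.35.0.0/16 (H1) depth=16
  lookup 65.49.91.136: bits 01000001 walk d0:-→d1:-→d2:-→d3:-→d4:-→d5:-→d6:-→d7:-→d8:H1 -> H1
  + 67.0.0.0/8 (H0) depth=8
  lookup 67.111.27.88: bits 0100001101101111000 walk d0:-→d1:-→d2:-→d3:-→d4:-→d5:-→d6:-→d7:-→d8:H0→d9:-→d10:-→d11:-→d12:-→d13:-→d14:-→d15:-→d16:H0→d17:-→d18:-→d19:- -> H0
  + 78.35.96.0/24 (H0) depth=24
  lookup 97.192.22.155: bits 01 walk d0:-→d1:-→d2:- -> no-route
  + 67.111.0.0/16 (H0) depth=16
  lookup 67.0.6.255: bits 010000110 walk d0:-→d1:-→d2:-→d3:-→d4:-→d5:-→d6:-→d7:-→d8:H0→d9:- -> H0
  del 78.35.0.0/16 (clear depth 16)

== LOOKUPS ==
["H0","H0","H0","H1","H0","no-route","H0"]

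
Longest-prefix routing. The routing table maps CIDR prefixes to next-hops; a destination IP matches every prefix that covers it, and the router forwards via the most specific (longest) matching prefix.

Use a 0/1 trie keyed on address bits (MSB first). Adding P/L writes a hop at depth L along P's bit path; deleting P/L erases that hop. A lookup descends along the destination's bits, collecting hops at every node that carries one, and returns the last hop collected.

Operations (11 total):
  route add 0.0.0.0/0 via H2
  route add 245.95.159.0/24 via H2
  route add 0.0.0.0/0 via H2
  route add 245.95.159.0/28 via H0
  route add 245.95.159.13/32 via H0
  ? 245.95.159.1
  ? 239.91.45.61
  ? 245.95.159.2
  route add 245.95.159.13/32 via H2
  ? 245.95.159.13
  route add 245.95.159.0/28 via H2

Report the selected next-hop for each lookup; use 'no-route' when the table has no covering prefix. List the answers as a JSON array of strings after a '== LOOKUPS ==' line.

Trace:
  add 0.0.0.0/0 -> H2 at depth 0
  add 245.95.159.0/24 -> H2 at depth 24
  add 0.0.0.0/0 -> H2 at depth 0
  add 245.95.159.0/28 -> H0 at depth 28
  add 245.95.159.13/32 -> H0 at depth 32
  ? 245.95.159.1  path d0:H2→d1:-→d2:-→d3:-→d4:-→d5:-→d6:-→d7:-→d8:-→d9:-→d10:-→d11:-→d12:-→d13:-→d14:-→d15:-→d16:-→d17:-→d18:-→d19:-→d20:-→d21:-→d22:-→d23:-→d24:H2→d25:-→d26:-→d27:-→d28:H0  best=H0
  ? 239.91.45.61  path d0:H2→d1:-→d2:-→d3:-  best=H2
  ? 245.95.159.2  path d0:H2→d1:-→d2:-→d3:-→d4:-→d5:-→d6:-→d7:-→d8:-→d9:-→d10:-→d11:-→d12:-→d13:-→d14:-→d15:-→d16:-→d17:-→d18:-→d19:-→d20:-→d21:-→d22:-→d23:-→d24:H2→d25:-→d26:-→d27:-→d28:H0  best=H0
  add 245.95.159.13/32 -> H2 at depth 32
  ? 245.95.159.13  path d0:H2→d1:-→d2:-→d3:-→d4:-→d5:-→d6:-→d7:-→d8:-→d9:-→d10:-→d11:-→d12:-→d13:-→d14:-→d15:-→d16:-→d17:-→d18:-→d19:-→d20:-→d21:-→d22:-→d23:-→d24:H2→d25:-→d26:-→d27:-→d28:H0→d29:-→d30:-→d31:-→d32:H2  best=H2
  add 245.95.159.0/28 -> H2 at depth 28

== LOOKUPS ==
["H0","H2","H0","H2"]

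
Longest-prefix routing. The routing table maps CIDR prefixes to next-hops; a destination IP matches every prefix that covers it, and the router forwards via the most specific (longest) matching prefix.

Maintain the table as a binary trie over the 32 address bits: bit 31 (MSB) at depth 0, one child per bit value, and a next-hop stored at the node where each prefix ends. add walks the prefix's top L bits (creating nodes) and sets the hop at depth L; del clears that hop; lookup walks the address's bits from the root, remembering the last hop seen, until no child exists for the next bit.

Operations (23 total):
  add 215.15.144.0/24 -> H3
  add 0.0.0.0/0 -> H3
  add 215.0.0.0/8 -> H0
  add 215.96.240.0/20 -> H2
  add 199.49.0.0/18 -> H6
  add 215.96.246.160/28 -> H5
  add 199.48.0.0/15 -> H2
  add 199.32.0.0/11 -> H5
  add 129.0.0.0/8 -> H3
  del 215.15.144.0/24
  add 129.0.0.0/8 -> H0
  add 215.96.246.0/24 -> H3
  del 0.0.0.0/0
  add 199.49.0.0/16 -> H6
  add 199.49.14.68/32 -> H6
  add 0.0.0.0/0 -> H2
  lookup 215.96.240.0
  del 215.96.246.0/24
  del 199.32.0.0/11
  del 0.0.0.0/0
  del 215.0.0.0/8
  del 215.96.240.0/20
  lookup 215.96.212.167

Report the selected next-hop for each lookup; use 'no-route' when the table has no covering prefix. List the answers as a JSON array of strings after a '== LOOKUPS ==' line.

Process each operation:
  add 215.15.144.0/24 -> H3 at depth 24
  add 0.0.0.0/0 -> H3 at depth 0
  add 215.0.0.0/8 -> H0 at depth 8
  add 215.96.240.0/20 -> H2 at depth 20
  add 199.49.0.0/18 -> H6 at depth 18
  add 215.96.246.160/28 -> H5 at depth 28
  add 199.48.0.0/15 -> H2 at depth 15
  add 199.32.0.0/11 -> H5 at depth 11
  add 129.0.0.0/8 -> H3 at depth 8
  - 215.15.144.0/24 clear@24
  add 129.0.0.0/8 -> H0 at depth 8
  add 215.96.246.0/24 -> H3 at depth 24
  - 0.0.0.0/0 clear@0
  add 199.49.0.0/16 -> H6 at depth 16
  add 199.49.14.68/32 -> H6 at depth 32
  add 0.0.0.0/0 -> H2 at depth 0
  ? 215.96.240.0  path d0:H2→d1:-→d2:-→d3:-→d4:-→d5:-→d6:-→d7:-→d8:H0→d9:-→d10:-→d11:-→d12:-→d13:-→d14:-→d15:-→d16:-→d17:-→d18:-→d19:-→d20:H2→d21:-  best=H2
  - 215.96.246.0/24 clear@24
  - 199.32.0.0/11 clear@11
  - 0.0.0.0/0 clear@0
  - 215.0.0.0/8 clear@8
  - 215.96.240.0/20 clear@20
  ? 215.96.212.167  path d0:-→d1:-→d2:-→d3:-→d4:-→d5:-→d6:-→d7:-→d8:-→d9:-→d10:-→d11:-→d12:-→d13:-→d14:-→d15:-→d16:-→d17:-→d18:-  best=no-route

== LOOKUPS ==
["H2","no-route"]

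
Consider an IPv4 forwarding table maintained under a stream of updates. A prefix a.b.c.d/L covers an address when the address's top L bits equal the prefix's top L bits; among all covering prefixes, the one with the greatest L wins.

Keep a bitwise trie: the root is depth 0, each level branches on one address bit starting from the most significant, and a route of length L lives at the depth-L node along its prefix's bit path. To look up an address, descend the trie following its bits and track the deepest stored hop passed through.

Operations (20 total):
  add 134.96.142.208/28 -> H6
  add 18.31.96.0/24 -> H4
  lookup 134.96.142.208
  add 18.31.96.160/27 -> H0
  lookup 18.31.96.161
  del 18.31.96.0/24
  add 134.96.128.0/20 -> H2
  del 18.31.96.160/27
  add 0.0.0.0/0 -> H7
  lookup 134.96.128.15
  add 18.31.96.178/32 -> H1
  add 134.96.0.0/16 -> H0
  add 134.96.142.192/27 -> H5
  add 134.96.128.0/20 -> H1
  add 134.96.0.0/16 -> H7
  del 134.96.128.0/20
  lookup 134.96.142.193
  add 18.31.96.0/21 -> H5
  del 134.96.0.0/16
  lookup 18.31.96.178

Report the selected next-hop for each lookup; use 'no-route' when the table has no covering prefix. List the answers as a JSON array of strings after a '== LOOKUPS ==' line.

Trace:
  + 134.96.142.208/28 (H6) depth=28
  + 18.31.96.0/24 (H4) depth=24
  lookup 134.96.142.208: bits 1000011001100000100011101101 walk d0:-→d1:-→d2:-→d3:-→d4:-→d5:-→d6:-→d7:-→d8:-→d9:-→d10:-→d11:-→d12:-→d13:-→d14:-→d15:-→d16:-→d17:-→d18:-→d19:-→d20:-→d21:-→d22:-→d23:-→d24:-→d25:-→d26:-→d27:-→d28:H6 -> H6
  + 18.31.96.160/27 (H0) depth=27
  lookup 18.31.96.161: bits 000100100001111101100000101 walk d0:-→d1:-→d2:-→d3:-→d4:-→d5:-→d6:-→d7:-→d8:-→d9:-→d10:-→d11:-→d12:-→d13:-→d14:-→d15:-→d16:-→d17:-→d18:-→d19:-→d20:-→d21:-→d22:-→d23:-→d24:H4→d25:-→d26:-→d27:H0 -> H0
  del 18.31.96.0/24 (clear depth 24)
  + 134.96.128.0/20 (H2) depth=20
  del 18.31.96.160/27 (clear depth 27)
  + 0.0.0.0/0 (H7) depth=0
  lookup 134.96.128.15: bits 10000110011000001000 walk d0:H7→d1:-→d2:-→d3:-→d4:-→d5:-→d6:-→d7:-→d8:-→d9:-→d10:-→d11:-→d12:-→d13:-→d14:-→d15:-→d16:-→d17:-→d18:-→d19:-→d20:H2 -> H2
  + 18.31.96.178/32 (H1) depth=32
  + 134.96.0.0/16 (H0) depth=16
  + 134.96.142.192/27 (H5) depth=27
  + 134.96.128.0/20 (H1) depth=20
  + 134.96.0.0/16 (H7) depth=16
  del 134.96.128.0/20 (clear depth 20)
  lookup 134.96.142.193: bits 100001100110000010001110110 walk d0:H7→d1:-→d2:-→d3:-→d4:-→d5:-→d6:-→d7:-→d8:-→d9:-→d10:-→d11:-→d12:-→d13:-→d14:-→d15:-→d16:H7→d17:-→d18:-→d19:-→d20:-→d21:-→d22:-→d23:-→d24:-→d25:-→d26:-→d27:H5 -> H5
  + 18.31.96.0/21 (H5) depth=21
  del 134.96.0.0/16 (clear depth 16)
  lookup 18.31.96.178: bits 00010010000111110110000010110010 walk d0:H7→d1:-→d2:-→d3:-→d4:-→d5:-→d6:-→d7:-→d8:-→d9:-→d10:-→d11:-→d12:-→d13:-→d14:-→d15:-→d16:-→d17:-→d18:-→d19:-→d20:-→d21:H5→d22:-→d23:-→d24:-→d25:-→d26:-→d27:-→d28:-→d29:-→d30:-→d31:-→d32:H1 -> H1

== LOOKUPS ==
["H6","H0","H2","H5","H1"]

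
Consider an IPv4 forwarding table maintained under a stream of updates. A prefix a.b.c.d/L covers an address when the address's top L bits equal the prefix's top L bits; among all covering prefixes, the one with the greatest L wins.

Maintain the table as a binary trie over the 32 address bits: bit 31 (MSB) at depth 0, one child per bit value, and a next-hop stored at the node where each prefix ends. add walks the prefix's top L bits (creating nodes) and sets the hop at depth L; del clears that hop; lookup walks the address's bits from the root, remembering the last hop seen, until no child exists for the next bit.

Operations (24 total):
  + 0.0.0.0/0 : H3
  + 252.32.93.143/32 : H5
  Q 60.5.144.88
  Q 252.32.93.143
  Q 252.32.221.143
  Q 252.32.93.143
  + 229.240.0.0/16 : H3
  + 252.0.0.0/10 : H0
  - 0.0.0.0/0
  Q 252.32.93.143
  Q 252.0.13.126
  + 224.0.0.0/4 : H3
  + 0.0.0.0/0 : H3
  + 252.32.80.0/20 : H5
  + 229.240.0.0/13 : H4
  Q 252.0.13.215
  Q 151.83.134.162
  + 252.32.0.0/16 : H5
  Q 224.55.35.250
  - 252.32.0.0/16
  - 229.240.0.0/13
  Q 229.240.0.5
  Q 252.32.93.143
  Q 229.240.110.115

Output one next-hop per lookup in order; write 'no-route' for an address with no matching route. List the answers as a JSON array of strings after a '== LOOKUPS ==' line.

Process each operation:
  + 0.0.0.0/0 (H3) depth=0
  + 252.32.93.143/32 (H5) depth=32
  Q 60.5.144.88: descend ε ; hops seen [H3] ; pick H3
  Q 252.32.93.143: descend 11111100001000000101110110001111 ; hops seen [H3,H5] ; pick H5
  Q 252.32.221.143: descend 1111110000100000 ; hops seen [H3] ; pick H3
  Q 252.32.93.143: descend 11111100001000000101110110001111 ; hops seen [H3,H5] ; pick H5
  + 229.240.0.0/16 (H3) depth=16
  + 252.0.0.0/10 (H0) depth=10
  del 0.0.0.0/0 (clear depth 0)
  Q 252.32.93.143: descend 11111100001000000101110110001111 ; hops seen [H0,H5] ; pick H5
  Q 252.0.13.126: descend 1111110000 ; hops seen [H0] ; pick H0
  + 224.0.0.0/4 (H3) depth=4
  + 0.0.0.0/0 (H3) depth=0
  + 252.32.80.0/20 (H5) depth=20
  + 229.240.0.0/13 (H4) depth=13
  Q 252.0.13.215: descend 1111110000 ; hops seen [H3,H0] ; pick H0
  Q 151.83.134.162: descend 1 ; hops seen [H3] ; pick H3
  + 252.32.0.0/16 (H5) depth=16
  Q 224.55.35.250: descend 11100 ; hops seen [H3,H3] ; pick H3
  del 252.32.0.0/16 (clear depth 16)
  del 229.240.0.0/13 (clear depth 13)
  Q 229.240.0.5: descend 1110010111110000 ; hops seen [H3,H3,H3] ; pick H3
  Q 252.32.93.143: descend 11111100001000000101110110001111 ; hops seen [H3,H0,H5,H5] ; pick H5
  Q 229.240.110.115: descend 1110010111110000 ; hops seen [H3,H3,H3] ; pick H3

== LOOKUPS ==
["H3","H5","H3","H5","H5","H0","H0","H3","H3","H3","H5","H3"]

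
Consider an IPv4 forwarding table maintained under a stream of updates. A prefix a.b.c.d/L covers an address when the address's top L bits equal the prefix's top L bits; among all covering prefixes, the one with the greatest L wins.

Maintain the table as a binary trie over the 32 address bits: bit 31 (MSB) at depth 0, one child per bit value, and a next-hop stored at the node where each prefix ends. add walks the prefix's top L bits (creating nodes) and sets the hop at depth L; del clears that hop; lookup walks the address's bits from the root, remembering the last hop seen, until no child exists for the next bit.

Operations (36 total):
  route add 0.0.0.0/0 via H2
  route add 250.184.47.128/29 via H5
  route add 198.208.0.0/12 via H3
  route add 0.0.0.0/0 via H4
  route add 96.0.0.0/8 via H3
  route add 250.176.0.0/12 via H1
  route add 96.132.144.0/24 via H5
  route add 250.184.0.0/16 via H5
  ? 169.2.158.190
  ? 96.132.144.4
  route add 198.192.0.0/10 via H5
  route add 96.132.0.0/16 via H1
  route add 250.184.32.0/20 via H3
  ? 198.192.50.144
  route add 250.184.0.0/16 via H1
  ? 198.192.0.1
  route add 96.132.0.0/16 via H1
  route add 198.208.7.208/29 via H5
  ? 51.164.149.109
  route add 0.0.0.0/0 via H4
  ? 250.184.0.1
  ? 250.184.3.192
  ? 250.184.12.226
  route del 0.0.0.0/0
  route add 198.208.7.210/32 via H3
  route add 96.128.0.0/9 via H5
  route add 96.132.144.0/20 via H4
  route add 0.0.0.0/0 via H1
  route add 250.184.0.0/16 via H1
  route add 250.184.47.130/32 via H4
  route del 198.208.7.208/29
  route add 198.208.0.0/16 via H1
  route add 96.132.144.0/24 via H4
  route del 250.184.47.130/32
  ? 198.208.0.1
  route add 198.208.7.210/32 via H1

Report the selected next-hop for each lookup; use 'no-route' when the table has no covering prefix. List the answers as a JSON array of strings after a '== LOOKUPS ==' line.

Process each operation:
  add 0.0.0.0/0 -> H2 at depth 0
  add 250.184.47.128/29 -> H5 at depth 29
  add 198.208.0.0/12 -> H3 at depth 12
  add 0.0.0.0/0 -> H4 at depth 0
  add 96.0.0.0/8 -> H3 at depth 8
  add 250.176.0.0/12 -> H1 at depth 12
  add 96.132.144.0/24 -> H5 at depth 24
  add 250.184.0.0/16 -> H5 at depth 16
  lookup 169.2.158.190: bits 1 walk d0:H4→d1:- -> H4
  lookup 96.132.144.4: bits 011000001000010010010000 walk d0:H4→d1:-→d2:-→d3:-→d4:-→d5:-→d6:-→d7:-→d8:H3→d9:-→d10:-→d11:-→d12:-→d13:-→d14:-→d15:-→d16:-→d17:-→d18:-→d19:-→d20:-→d21:-→d22:-→d23:-→d24:H5 -> H5
  add 198.192.0.0/10 -> H5 at depth 10
  add 96.132.0.0/16 -> H1 at depth 16
  add 250.184.32.0/20 -> H3 at depth 20
  lookup 198.192.50.144: bits 11000110110 walk d0:H4→d1:-→d2:-→d3:-→d4:-→d5:-→d6:-→d7:-→d8:-→d9:-→d10:H5→d11:- -> H5
  add 250.184.0.0/16 -> H1 at depth 16
  lookup 198.192.0.1: bits 11000110110 walk d0:H4→d1:-→d2:-→d3:-→d4:-→d5:-→d6:-→d7:-→d8:-→d9:-→d10:H5→d11:- -> H5
  add 96.132.0.0/16 -> H1 at depth 16
  add 198.208.7.208/29 -> H5 at depth 29
  lookup 51.164.149.109: bits 0 walk d0:H4→d1:- -> H4
  add 0.0.0.0/0 -> H4 at depth 0
  lookup 250.184.0.1: bits 111110101011100000 walk d0:H4→d1:-→d2:-→d3:-→d4:-→d5:-→d6:-→d7:-→d8:-→d9:-→d10:-→d11:-→d12:H1→d13:-→d14:-→d15:-→d16:H1→d17:-→d18:- -> H1
  lookup 250.184.3.192: bits 111110101011100000 walk d0:H4→d1:-→d2:-→d3:-→d4:-→d5:-→d6:-→d7:-→d8:-→d9:-→d10:-→d11:-→d12:H1→d13:-→d14:-→d15:-→d16:H1→d17:-→d18:- -> H1
  lookup 250.184.12.226: bits 111110101011100000 walk d0:H4→d1:-→d2:-→d3:-→d4:-→d5:-→d6:-→d7:-→d8:-→d9:-→d10:-→d11:-→d12:H1→d13:-→d14:-→d15:-→d16:H1→d17:-→d18:- -> H1
  - 0.0.0.0/0 clear@0
  add 198.208.7.210/32 -> H3 at depth 32
  add 96.128.0.0/9 -> H5 at depth 9
  add 96.132.144.0/20 -> H4 at depth 20
  add 0.0.0.0/0 -> H1 at depth 0
  add 250.184.0.0/16 -> H1 at depth 16
  add 250.184.47.130/32 -> H4 at depth 32
  - 198.208.7.208/29 clear@29
  add 198.208.0.0/16 -> H1 at depth 16
  add 96.132.144.0/24 -> H4 at depth 24
  - 250.184.47.130/32 clear@32
  lookup 198.208.0.1: bits 110001101101000000000 walk d0:H1→d1:-→d2:-→d3:-→d4:-→d5:-→d6:-→d7:-→d8:-→d9:-→d10:H5→d11:-→d12:H3→d13:-→d14:-→d15:-→d16:H1→d17:-→d18:-→d19:-→d20:-→d21:- -> H1
  add 198.208.7.210/32 -> H1 at depth 32

== LOOKUPS ==
["H4","H5","H5","H5","H4","H1","H1","H1","H1"]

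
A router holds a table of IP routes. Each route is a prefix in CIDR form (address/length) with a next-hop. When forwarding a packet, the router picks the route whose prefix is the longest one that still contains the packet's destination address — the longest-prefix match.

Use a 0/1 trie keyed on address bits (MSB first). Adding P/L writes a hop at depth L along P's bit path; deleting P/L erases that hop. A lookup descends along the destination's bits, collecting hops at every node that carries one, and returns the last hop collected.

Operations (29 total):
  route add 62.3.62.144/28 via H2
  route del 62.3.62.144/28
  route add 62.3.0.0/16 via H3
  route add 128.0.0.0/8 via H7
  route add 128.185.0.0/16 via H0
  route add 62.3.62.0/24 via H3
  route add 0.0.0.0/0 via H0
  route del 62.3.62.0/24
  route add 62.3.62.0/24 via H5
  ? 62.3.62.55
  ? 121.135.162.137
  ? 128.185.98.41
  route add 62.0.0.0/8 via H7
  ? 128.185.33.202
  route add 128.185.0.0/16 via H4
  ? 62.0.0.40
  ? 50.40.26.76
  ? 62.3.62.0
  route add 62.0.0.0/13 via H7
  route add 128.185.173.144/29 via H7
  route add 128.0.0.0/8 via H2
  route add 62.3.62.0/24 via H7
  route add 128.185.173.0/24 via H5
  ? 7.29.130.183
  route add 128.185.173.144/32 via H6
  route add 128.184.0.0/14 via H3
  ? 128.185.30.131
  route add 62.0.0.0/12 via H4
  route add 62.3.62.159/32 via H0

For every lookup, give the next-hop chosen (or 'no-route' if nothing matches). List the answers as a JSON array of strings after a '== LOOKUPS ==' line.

Apply in order:
  add 62.3.62.144/28 -> H2 at depth 28
  - 62.3.62.144/28 clear@28
  add 62.3.0.0/16 -> H3 at depth 16
  add 128.0.0.0/8 -> H7 at depth 8
  add 128.185.0.0/16 -> H0 at depth 16
  add 62.3.62.0/24 -> H3 at depth 24
  add 0.0.0.0/0 -> H0 at depth 0
  - 62.3.62.0/24 clear@24
  add 62.3.62.0/24 -> H5 at depth 24
  lookup 62.3.62.55: bits 001111100000001100111110 walk d0:H0→d1:-→d2:-→d3:-→d4:-→d5:-→d6:-→d7:-→d8:-→d9:-→d10:-→d11:-→d12:-→d13:-→d14:-→d15:-→d16:H3→d17:-→d18:-→d19:-→d20:-→d21:-→d22:-→d23:-→d24:H5 -> H5
  lookup 121.135.162.137: bits 0 walk d0:H0→d1:- -> H0
  lookup 128.185.98.41: bits 1000000010111001 walk d0:H0→d1:-→d2:-→d3:-→d4:-→d5:-→d6:-→d7:-→d8:H7→d9:-→d10:-→d11:-→d12:-→d13:-→d14:-→d15:-→d16:H0 -> H0
  add 62.0.0.0/8 -> H7 at depth 8
  lookup 128.185.33.202: bits 1000000010111001 walk d0:H0→d1:-→d2:-→d3:-→d4:-→d5:-→d6:-→d7:-→d8:H7→d9:-→d10:-→d11:-→d12:-→d13:-→d14:-→d15:-→d16:H0 -> H0
  add 128.185.0.0/16 -> H4 at depth 16
  lookup 62.0.0.40: bits 00111110000000 walk d0:H0→d1:-→d2:-→d3:-→d4:-→d5:-→d6:-→d7:-→d8:H7→d9:-→d10:-→d11:-→d12:-→d13:-→d14:- -> H7
  lookup 50.40.26.76: bits 0011 walk d0:H0→d1:-→d2:-→d3:-→d4:- -> H0
  lookup 62.3.62.0: bits 001111100000001100111110 walk d0:H0→d1:-→d2:-→d3:-→d4:-→d5:-→d6:-→d7:-→d8:H7→d9:-→d10:-→d11:-→d12:-→d13:-→d14:-→d15:-→d16:H3→d17:-→d18:-→d19:-→d20:-→d21:-→d22:-→d23:-→d24:H5 -> H5
  add 62.0.0.0/13 -> H7 at depth 13
  add 128.185.173.144/29 -> H7 at depth 29
  add 128.0.0.0/8 -> H2 at depth 8
  add 62.3.62.0/24 -> H7 at depth 24
  add 128.185.173.0/24 -> H5 at depth 24
  lookup 7.29.130.183: bits 00 walk d0:H0→d1:-→d2:- -> H0
  add 128.185.173.144/32 -> H6 at depth 32
  add 128.184.0.0/14 -> H3 at depth 14
  lookup 128.185.30.131: bits 1000000010111001 walk d0:H0→d1:-→d2:-→d3:-→d4:-→d5:-→d6:-→d7:-→d8:H2→d9:-→d10:-→d11:-→d12:-→d13:-→d14:H3→d15:-→d16:H4 -> H4
  add 62.0.0.0/12 -> H4 at depth 12
  add 62.3.62.159/32 -> H0 at depth 32

== LOOKUPS ==
["H5","H0","H0","H0","H7","H0","H5","H0","H4"]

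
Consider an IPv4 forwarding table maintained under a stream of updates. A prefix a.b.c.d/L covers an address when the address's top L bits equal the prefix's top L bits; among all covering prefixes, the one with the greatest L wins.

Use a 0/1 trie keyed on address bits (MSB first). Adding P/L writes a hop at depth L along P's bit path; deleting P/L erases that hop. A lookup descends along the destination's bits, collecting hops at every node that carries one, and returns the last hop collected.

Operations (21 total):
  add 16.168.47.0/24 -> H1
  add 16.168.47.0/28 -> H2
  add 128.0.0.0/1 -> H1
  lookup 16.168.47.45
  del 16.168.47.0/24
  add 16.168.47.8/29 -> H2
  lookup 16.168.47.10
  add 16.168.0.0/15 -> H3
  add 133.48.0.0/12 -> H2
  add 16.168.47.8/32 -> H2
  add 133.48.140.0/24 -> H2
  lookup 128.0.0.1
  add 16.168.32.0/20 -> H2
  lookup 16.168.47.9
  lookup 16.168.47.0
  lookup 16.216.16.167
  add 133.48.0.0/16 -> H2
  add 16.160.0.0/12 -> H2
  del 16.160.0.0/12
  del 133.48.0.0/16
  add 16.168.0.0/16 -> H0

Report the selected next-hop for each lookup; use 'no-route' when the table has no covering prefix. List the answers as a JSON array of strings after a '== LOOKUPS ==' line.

Apply in order:
  + 16.168.47.0/24 (H1) depth=24
  + 16.168.47.0/28 (H2) depth=28
  + 128.0.0.0/1 (H1) depth=1
  lookup 16.168.47.45: bits 00010000101010000010111100 walk d0:-→d1:-→d2:-→d3:-→d4:-→d5:-→d6:-→d7:-→d8:-→d9:-→d10:-→d11:-→d12:-→d13:-→d14:-→d15:-→d16:-→d17:-→d18:-→d19:-→d20:-→d21:-→d22:-→d23:-→d24:H1→d25:-→d26:- -> H1
  - 16.168.47.0/24 clear@24
  + 16.168.47.8/29 (H2) depth=29
  lookup 16.168.47.10: bits 00010000101010000010111100001 walk d0:-→d1:-→d2:-→d3:-→d4:-→d5:-→d6:-→d7:-→d8:-→d9:-→d10:-→d11:-→d12:-→d13:-→d14:-→d15:-→d16:-→d17:-→d18:-→d19:-→d20:-→d21:-→d22:-→d23:-→d24:-→d25:-→d26:-→d27:-→d28:H2→d29:H2 -> H2
  + 16.168.0.0/15 (H3) depth=15
  + 133.48.0.0/12 (H2) depth=12
  + 16.168.47.8/32 (H2) depth=32
  + 133.48.140.0/24 (H2) depth=24
  lookup 128.0.0.1: bits 10000 walk d0:-→d1:H1→d2:-→d3:-→d4:-→d5:- -> H1
  + 16.168.32.0/20 (H2) depth=20
  lookup 16.168.47.9: bits 0001000010101000001011110000100 walk d0:-→d1:-→d2:-→d3:-→d4:-→d5:-→d6:-→d7:-→d8:-→d9:-→d10:-→d11:-→d12:-→d13:-→d14:-→d15:H3→d16:-→d17:-→d18:-→d19:-→d20:H2→d21:-→d22:-→d23:-→d24:-→d25:-→d26:-→d27:-→d28:H2→d29:H2→d30:-→d31:- -> H2
  lookup 16.168.47.0: bits 0001000010101000001011110000 walk d0:-→d1:-→d2:-→d3:-→d4:-→d5:-→d6:-→d7:-→d8:-→d9:-→d10:-→d11:-→d12:-→d13:-→d14:-→d15:H3→d16:-→d17:-→d18:-→d19:-→d20:H2→d21:-→d22:-→d23:-→d24:-→d25:-→d26:-→d27:-→d28:H2 -> H2
  lookup 16.216.16.167: bits 000100001 walk d0:-→d1:-→d2:-→d3:-→d4:-→d5:-→d6:-→d7:-→d8:-→d9:- -> no-route
  + 133.48.0.0/16 (H2) depth=16
  + 16.160.0.0/12 (H2) depth=12
  - 16.160.0.0/12 clear@12
  - 133.48.0.0/16 clear@16
  + 16.168.0.0/16 (H0) depth=16

== LOOKUPS ==
["H1","H2","H1","H2","H2","no-route"]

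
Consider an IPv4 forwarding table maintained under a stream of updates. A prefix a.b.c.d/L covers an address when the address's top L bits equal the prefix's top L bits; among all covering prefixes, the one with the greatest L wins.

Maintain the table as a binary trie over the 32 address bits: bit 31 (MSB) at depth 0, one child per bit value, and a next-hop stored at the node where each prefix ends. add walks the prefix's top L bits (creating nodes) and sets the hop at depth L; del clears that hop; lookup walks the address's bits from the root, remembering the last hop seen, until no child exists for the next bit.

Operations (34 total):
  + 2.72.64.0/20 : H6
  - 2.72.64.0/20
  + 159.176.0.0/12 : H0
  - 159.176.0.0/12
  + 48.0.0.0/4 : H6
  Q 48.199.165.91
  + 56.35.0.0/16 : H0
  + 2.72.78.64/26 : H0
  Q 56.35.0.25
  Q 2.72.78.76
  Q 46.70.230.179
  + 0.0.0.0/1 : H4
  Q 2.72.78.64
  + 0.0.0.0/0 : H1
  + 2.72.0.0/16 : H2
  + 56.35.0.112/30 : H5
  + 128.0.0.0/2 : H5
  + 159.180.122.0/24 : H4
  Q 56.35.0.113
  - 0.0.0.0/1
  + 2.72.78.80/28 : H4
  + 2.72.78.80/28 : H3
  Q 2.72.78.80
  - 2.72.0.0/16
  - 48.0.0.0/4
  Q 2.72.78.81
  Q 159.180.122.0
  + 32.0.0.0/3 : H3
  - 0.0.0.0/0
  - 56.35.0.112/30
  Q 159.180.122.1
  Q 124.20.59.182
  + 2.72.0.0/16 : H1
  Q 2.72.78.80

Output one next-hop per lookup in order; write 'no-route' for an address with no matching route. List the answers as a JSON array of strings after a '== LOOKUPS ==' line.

Process each operation:
  add 2.72.64.0/20 -> H6 at depth 20
  - 2.72.64.0/20 clear@20
  add 159.176.0.0/12 -> H0 at depth 12
  - 159.176.0.0/12 clear@12
  add 48.0.0.0/4 -> H6 at depth 4
  lookup 48.199.165.91: bits 0011 walk d0:-→d1:-→d2:-→d3:-→d4:H6 -> H6
  add 56.35.0.0/16 -> H0 at depth 16
  add 2.72.78.64/26 -> H0 at depth 26
  lookup 56.35.0.25: bits 0011100000100011 walk d0:-→d1:-→d2:-→d3:-→d4:H6→d5:-→d6:-→d7:-→d8:-→d9:-→d10:-→d11:-→d12:-→d13:-→d14:-→d15:-→d16:H0 -> H0
  lookup 2.72.78.76: bits 00000010010010000100111001 walk d0:-→d1:-→d2:-→d3:-→d4:-→d5:-→d6:-→d7:-→d8:-→d9:-→d10:-→d11:-→d12:-→d13:-→d14:-→d15:-→d16:-→d17:-→d18:-→d19:-→d20:-→d21:-→d22:-→d23:-→d24:-→d25:-→d26:H0 -> H0
  lookup 46.70.230.179: bits 001 walk d0:-→d1:-→d2:-→d3:- -> no-route
  add 0.0.0.0/1 -> H4 at depth 1
  lookup 2.72.78.64: bits 00000010010010000100111001 walk d0:-→d1:H4→d2:-→d3:-→d4:-→d5:-→d6:-→d7:-→d8:-→d9:-→d10:-→d11:-→d12:-→d13:-→d14:-→d15:-→d16:-→d17:-→d18:-→d19:-→d20:-→d21:-→d22:-→d23:-→d24:-→d25:-→d26:H0 -> H0
  add 0.0.0.0/0 -> H1 at depth 0
  add 2.72.0.0/16 -> H2 at depth 16
  add 56.35.0.112/30 -> H5 at depth 30
  add 128.0.0.0/2 -> H5 at depth 2
  add 159.180.122.0/24 -> H4 at depth 24
  lookup 56.35.0.113: bits 001110000010001100000000011100 walk d0:H1→d1:H4→d2:-→d3:-→d4:H6→d5:-→d6:-→d7:-→d8:-→d9:-→d10:-→d11:-→d12:-→d13:-→d14:-→d15:-→d16:H0→d17:-→d18:-→d19:-→d20:-→d21:-→d22:-→d23:-→d24:-→d25:-→d26:-→d27:-→d28:-→d29:-→d30:H5 -> H5
  - 0.0.0.0/1 clear@1
  add 2.72.78.80/28 -> H4 at depth 28
  add 2.72.78.80/28 -> H3 at depth 28
  lookup 2.72.78.80: bits 0000001001001000010011100101 walk d0:H1→d1:-→d2:-→d3:-→d4:-→d5:-→d6:-→d7:-→d8:-→d9:-→d10:-→d11:-→d12:-→d13:-→d14:-→d15:-→d16:H2→d17:-→d18:-→d19:-→d20:-→d21:-→d22:-→d23:-→d24:-→d25:-→d26:H0→d27:-→d28:H3 -> H3
  - 2.72.0.0/16 clear@16
  - 48.0.0.0/4 clear@4
  lookup 2.72.78.81: bits 0000001001001000010011100101 walk d0:H1→d1:-→d2:-→d3:-→d4:-→d5:-→d6:-→d7:-→d8:-→d9:-→d10:-→d11:-→d12:-→d13:-→d14:-→d15:-→d16:-→d17:-→d18:-→d19:-→d20:-→d21:-→d22:-→d23:-→d24:-→d25:-→d26:H0→d27:-→d28:H3 -> H3
  lookup 159.180.122.0: bits 100111111011010001111010 walk d0:H1→d1:-→d2:H5→d3:-→d4:-→d5:-→d6:-→d7:-→d8:-→d9:-→d10:-→d11:-→d12:-→d13:-→d14:-→d15:-→d16:-→d17:-→d18:-→d19:-→d20:-→d21:-→d22:-→d23:-→d24:H4 -> H4
  add 32.0.0.0/3 -> H3 at depth 3
  - 0.0.0.0/0 clear@0
  - 56.35.0.112/30 clear@30
  lookup 159.180.122.1: bits 100111111011010001111010 walk d0:-→d1:-→d2:H5→d3:-→d4:-→d5:-→d6:-→d7:-→d8:-→d9:-→d10:-→d11:-→d12:-→d13:-→d14:-→d15:-→d16:-→d17:-→d18:-→d19:-→d20:-→d21:-→d22:-→d23:-→d24:H4 -> H4
  lookup 124.20.59.182: bits 0 walk d0:-→d1:- -> no-route
  add 2.72.0.0/16 -> H1 at depth 16
  lookup 2.72.78.80: bits 0000001001001000010011100101 walk d0:-→d1:-→d2:-→d3:-→d4:-→d5:-→d6:-→d7:-→d8:-→d9:-→d10:-→d11:-→d12:-→d13:-→d14:-→d15:-→d16:H1→d17:-→d18:-→d19:-→d20:-→d21:-→d22:-→d23:-→d24:-→d25:-→d26:H0→d27:-→d28:H3 -> H3

== LOOKUPS ==
["H6","H0","H0","no-route","H0","H5","H3","H3","H4","H4","no-route","H3"]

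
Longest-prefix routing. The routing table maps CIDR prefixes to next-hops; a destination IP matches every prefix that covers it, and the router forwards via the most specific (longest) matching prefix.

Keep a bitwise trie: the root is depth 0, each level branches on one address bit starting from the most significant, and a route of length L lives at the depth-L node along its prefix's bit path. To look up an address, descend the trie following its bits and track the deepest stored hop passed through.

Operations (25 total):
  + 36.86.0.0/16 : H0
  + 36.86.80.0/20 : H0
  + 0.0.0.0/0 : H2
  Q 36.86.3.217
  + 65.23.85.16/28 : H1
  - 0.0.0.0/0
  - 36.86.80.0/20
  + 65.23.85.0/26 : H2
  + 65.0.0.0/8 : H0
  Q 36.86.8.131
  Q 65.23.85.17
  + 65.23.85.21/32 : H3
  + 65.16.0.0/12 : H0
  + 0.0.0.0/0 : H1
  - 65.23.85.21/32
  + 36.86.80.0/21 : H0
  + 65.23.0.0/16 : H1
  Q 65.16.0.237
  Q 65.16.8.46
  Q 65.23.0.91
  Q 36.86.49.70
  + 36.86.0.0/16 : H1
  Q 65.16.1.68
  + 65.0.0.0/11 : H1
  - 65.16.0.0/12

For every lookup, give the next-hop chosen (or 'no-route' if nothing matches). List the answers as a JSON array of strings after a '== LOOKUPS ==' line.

Process each operation:
  add 36.86.0.0/16 -> H0 at depth 16
  add 36.86.80.0/20 -> H0 at depth 20
  add 0.0.0.0/0 -> H2 at depth 0
  lookup 36.86.3.217: bits 00100100010101100 walk d0:H2→d1:-→d2:-→d3:-→d4:-→d5:-→d6:-→d7:-→d8:-→d9:-→d10:-→d11:-→d12:-→d13:-→d14:-→d15:-→d16:H0→d17:- -> H0
  add 65.23.85.16/28 -> H1 at depth 28
  del 0.0.0.0/0 (clear depth 0)
  del 36.86.80.0/20 (clear depth 20)
  add 65.23.85.0/26 -> H2 at depth 26
  add 65.0.0.0/8 -> H0 at depth 8
  lookup 36.86.8.131: bits 00100100010101100 walk d0:-→d1:-→d2:-→d3:-→d4:-→d5:-→d6:-→d7:-→d8:-→d9:-→d10:-→d11:-→d12:-→d13:-→d14:-→d15:-→d16:H0→d17:- -> H0
  lookup 65.23.85.17: bits 0100000100010111010101010001 walk d0:-→d1:-→d2:-→d3:-→d4:-→d5:-→d6:-→d7:-→d8:H0→d9:-→d10:-→d11:-→d12:-→d13:-→d14:-→d15:-→d16:-→d17:-→d18:-→d19:-→d20:-→d21:-→d22:-→d23:-→d24:-→d25:-→d26:H2→d27:-→d28:H1 -> H1
  add 65.23.85.21/32 -> H3 at depth 32
  add 65.16.0.0/12 -> H0 at depth 12
  add 0.0.0.0/0 -> H1 at depth 0
  del 65.23.85.21/32 (clear depth 32)
  add 36.86.80.0/21 -> H0 at depth 21
  add 65.23.0.0/16 -> H1 at depth 16
  lookup 65.16.0.237: bits 0100000100010 walk d0:H1→d1:-→d2:-→d3:-→d4:-→d5:-→d6:-→d7:-→d8:H0→d9:-→d10:-→d11:-→d12:H0→d13:- -> H0
  lookup 65.16.8.46: bits 0100000100010 walk d0:H1→d1:-→d2:-→d3:-→d4:-→d5:-→d6:-→d7:-→d8:H0→d9:-→d10:-→d11:-→d12:H0→d13:- -> H0
  lookup 65.23.0.91: bits 01000001000101110 walk d0:H1→d1:-→d2:-→d3:-→d4:-→d5:-→d6:-→d7:-→d8:H0→d9:-→d10:-→d11:-→d12:H0→d13:-→d14:-→d15:-→d16:H1→d17:- -> H1
  lookup 36.86.49.70: bits 00100100010101100 walk d0:H1→d1:-→d2:-→d3:-→d4:-→d5:-→d6:-→d7:-→d8:-→d9:-→d10:-→d11:-→d12:-→d13:-→d14:-→d15:-→d16:H0→d17:- -> H0
  add 36.86.0.0/16 -> H1 at depth 16
  lookup 65.16.1.68: bits 0100000100010 walk d0:H1→d1:-→d2:-→d3:-→d4:-→d5:-→d6:-→d7:-→d8:H0→d9:-→d10:-→d11:-→d12:H0→d13:- -> H0
  add 65.0.0.0/11 -> H1 at depth 11
  del 65.16.0.0/12 (clear depth 12)

== LOOKUPS ==
["H0","H0","H1","H0","H0","H1","H0","H0"]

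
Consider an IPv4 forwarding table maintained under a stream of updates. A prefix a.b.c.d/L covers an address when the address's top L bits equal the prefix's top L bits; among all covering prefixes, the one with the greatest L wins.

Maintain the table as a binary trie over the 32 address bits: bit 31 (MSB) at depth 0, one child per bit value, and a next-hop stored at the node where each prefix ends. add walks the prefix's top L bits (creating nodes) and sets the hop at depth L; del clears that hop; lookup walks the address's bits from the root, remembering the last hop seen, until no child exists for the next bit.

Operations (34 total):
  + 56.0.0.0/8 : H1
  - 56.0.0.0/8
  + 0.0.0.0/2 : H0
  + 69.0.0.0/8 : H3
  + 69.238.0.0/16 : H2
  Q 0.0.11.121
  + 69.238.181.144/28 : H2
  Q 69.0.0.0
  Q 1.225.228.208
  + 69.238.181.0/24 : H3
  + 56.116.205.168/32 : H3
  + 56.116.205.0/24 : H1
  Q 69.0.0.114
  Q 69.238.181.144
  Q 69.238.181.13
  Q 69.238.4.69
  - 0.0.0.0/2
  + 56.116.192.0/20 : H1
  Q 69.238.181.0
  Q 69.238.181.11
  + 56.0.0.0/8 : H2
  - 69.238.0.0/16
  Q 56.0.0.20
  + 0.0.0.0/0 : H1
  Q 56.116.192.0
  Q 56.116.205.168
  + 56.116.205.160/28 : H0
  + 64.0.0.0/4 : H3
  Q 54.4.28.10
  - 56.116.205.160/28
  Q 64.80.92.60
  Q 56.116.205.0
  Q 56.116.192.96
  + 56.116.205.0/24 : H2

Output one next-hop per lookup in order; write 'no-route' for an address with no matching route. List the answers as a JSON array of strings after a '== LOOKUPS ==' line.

Apply in order:
  add 56.0.0.0/8 -> H1 at depth 8
  del 56.0.0.0/8 (clear depth 8)
  add 0.0.0.0/2 -> H0 at depth 2
  add 69.0.0.0/8 -> H3 at depth 8
  add 69.238.0.0/16 -> H2 at depth 16
  ? 0.0.11.121  path d0:-→d1:-→d2:H0  best=H0
  add 69.238.181.144/28 -> H2 at depth 28
  ? 69.0.0.0  path d0:-→d1:-→d2:-→d3:-→d4:-→d5:-→d6:-→d7:-→d8:H3  best=H3
  ? 1.225.228.208  path d0:-→d1:-→d2:H0  best=H0
  add 69.238.181.0/24 -> H3 at depth 24
  add 56.116.205.168/32 -> H3 at depth 32
  add 56.116.205.0/24 -> H1 at depth 24
  ? 69.0.0.114  path d0:-→d1:-→d2:-→d3:-→d4:-→d5:-→d6:-→d7:-→d8:H3  best=H3
  ? 69.238.181.144  path d0:-→d1:-→d2:-→d3:-→d4:-→d5:-→d6:-→d7:-→d8:H3→d9:-→d10:-→d11:-→d12:-→d13:-→d14:-→d15:-→d16:H2→d17:-→d18:-→d19:-→d20:-→d21:-→d22:-→d23:-→d24:H3→d25:-→d26:-→d27:-→d28:H2  best=H2
  ? 69.238.181.13  path d0:-→d1:-→d2:-→d3:-→d4:-→d5:-→d6:-→d7:-→d8:H3→d9:-→d10:-→d11:-→d12:-→d13:-→d14:-→d15:-→d16:H2→d17:-→d18:-→d19:-→d20:-→d21:-→d22:-→d23:-→d24:H3  best=H3
  ? 69.238.4.69  path d0:-→d1:-→d2:-→d3:-→d4:-→d5:-→d6:-→d7:-→d8:H3→d9:-→d10:-→d11:-→d12:-→d13:-→d14:-→d15:-→d16:H2  best=H2
  del 0.0.0.0/2 (clear depth 2)
  add 56.116.192.0/20 -> H1 at depth 20
  ? 69.238.181.0  path d0:-→d1:-→d2:-→d3:-→d4:-→d5:-→d6:-→d7:-→d8:H3→d9:-→d10:-→d11:-→d12:-→d13:-→d14:-→d15:-→d16:H2→d17:-→d18:-→d19:-→d20:-→d21:-→d22:-→d23:-→d24:H3  best=H3
  ? 69.238.181.11  path d0:-→d1:-→d2:-→d3:-→d4:-→d5:-→d6:-→d7:-→d8:H3→d9:-→d10:-→d11:-→d12:-→d13:-→d14:-→d15:-→d16:H2→d17:-→d18:-→d19:-→d20:-→d21:-→d22:-→d23:-→d24:H3  best=H3
  add 56.0.0.0/8 -> H2 at depth 8
  del 69.238.0.0/16 (clear depth 16)
  ? 56.0.0.20  path d0:-→d1:-→d2:-→d3:-→d4:-→d5:-→d6:-→d7:-→d8:H2→d9:-  best=H2
  add 0.0.0.0/0 -> H1 at depth 0
  ? 56.116.192.0  path d0:H1→d1:-→d2:-→d3:-→d4:-→d5:-→d6:-→d7:-→d8:H2→d9:-→d10:-→d11:-→d12:-→d13:-→d14:-→d15:-→d16:-→d17:-→d18:-→d19:-→d20:H1  best=H1
  ? 56.116.205.168  path d0:H1→d1:-→d2:-→d3:-→d4:-→d5:-→d6:-→d7:-→d8:H2→d9:-→d10:-→d11:-→d12:-→d13:-→d14:-→d15:-→d16:-→d17:-→d18:-→d19:-→d20:H1→d21:-→d22:-→d23:-→d24:H1→d25:-→d26:-→d27:-→d28:-→d29:-→d30:-→d31:-→d32:H3  best=H3
  add 56.116.205.160/28 -> H0 at depth 28
  add 64.0.0.0/4 -> H3 at depth 4
  ? 54.4.28.10  path d0:H1→d1:-→d2:-→d3:-→d4:-  best=H1
  del 56.116.205.160/28 (clear depth 28)
  ? 64.80.92.60  path d0:H1→d1:-→d2:-→d3:-→d4:H3→d5:-  best=H3
  ? 56.116.205.0  path d0:H1→d1:-→d2:-→d3:-→d4:-→d5:-→d6:-→d7:-→d8:H2→d9:-→d10:-→d11:-→d12:-→d13:-→d14:-→d15:-→d16:-→d17:-→d18:-→d19:-→d20:H1→d21:-→d22:-→d23:-→d24:H1  best=H1
  ? 56.116.192.96  path d0:H1→d1:-→d2:-→d3:-→d4:-→d5:-→d6:-→d7:-→d8:H2→d9:-→d10:-→d11:-→d12:-→d13:-→d14:-→d15:-→d16:-→d17:-→d18:-→d19:-→d20:H1  best=H1
  add 56.116.205.0/24 -> H2 at depth 24

== LOOKUPS ==
["H0","H3","H0","H3","H2","H3","H2","H3","H3","H2","H1","H3","H1","H3","H1","H1"]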